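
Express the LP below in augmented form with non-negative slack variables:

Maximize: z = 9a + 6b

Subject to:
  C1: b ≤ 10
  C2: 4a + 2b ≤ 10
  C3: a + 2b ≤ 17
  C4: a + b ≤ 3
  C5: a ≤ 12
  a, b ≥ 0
max z = 9a + 6b

s.t.
  b + s1 = 10
  4a + 2b + s2 = 10
  a + 2b + s3 = 17
  a + b + s4 = 3
  a + s5 = 12
  a, b, s1, s2, s3, s4, s5 ≥ 0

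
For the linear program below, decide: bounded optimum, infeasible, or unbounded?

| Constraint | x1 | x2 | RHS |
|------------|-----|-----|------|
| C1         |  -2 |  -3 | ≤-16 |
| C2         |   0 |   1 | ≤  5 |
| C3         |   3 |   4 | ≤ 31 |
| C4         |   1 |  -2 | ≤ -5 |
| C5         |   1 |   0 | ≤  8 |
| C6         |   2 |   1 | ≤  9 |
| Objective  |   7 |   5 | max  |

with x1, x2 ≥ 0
The point (2, 5) satisfies every constraint, so the LP is feasible; the constraints give x1 ≤ 8 and x2 ≤ 5, which with x1, x2 ≥ 0 keep the feasible region inside a bounded box. A feasible, bounded LP attains a finite optimum at a vertex.

Feasible with finite optimum z* = 39 at (2, 5).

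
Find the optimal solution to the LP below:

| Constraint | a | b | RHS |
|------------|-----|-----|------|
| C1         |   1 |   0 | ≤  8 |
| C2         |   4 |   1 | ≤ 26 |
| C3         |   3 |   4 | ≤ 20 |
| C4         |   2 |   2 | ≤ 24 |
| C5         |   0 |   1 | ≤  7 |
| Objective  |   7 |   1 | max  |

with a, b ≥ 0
Each vertex is the intersection of two constraint boundaries that also satisfies all remaining constraints:
  a = 0 and b = 0 → (0, 0)
  4a + b = 26 and b = 0 → (6.5, 0)
  4a + b = 26 and 3a + 4b = 20 → (6.462, 0.1538)
  3a + 4b = 20 and a = 0 → (0, 5)

Evaluating z = 7a + b at each vertex:
  (0, 0): z = 0
  (6.5, 0): z = 45.5
  (6.462, 0.1538): z = 45.38
  (0, 5): z = 5

The maximum is at (6.5, 0) with z = 45.5.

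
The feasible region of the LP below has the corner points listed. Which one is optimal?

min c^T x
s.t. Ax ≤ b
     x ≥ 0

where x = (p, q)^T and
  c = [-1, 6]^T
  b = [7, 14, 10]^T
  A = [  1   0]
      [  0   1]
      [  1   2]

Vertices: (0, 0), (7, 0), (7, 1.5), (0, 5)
Evaluating z = -p + 6q at each vertex:
  (0, 0): z = 0
  (7, 0): z = -7
  (7, 1.5): z = 2
  (0, 5): z = 30

The smallest value is z = -7, attained at (7, 0).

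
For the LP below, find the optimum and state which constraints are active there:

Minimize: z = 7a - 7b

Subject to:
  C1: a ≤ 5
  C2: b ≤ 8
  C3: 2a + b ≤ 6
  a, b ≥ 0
Optimal: a = 0, b = 6
Slack at optimum:
  C1: slack = 5
  C2: slack = 2
  C3: slack = 0 (binding)
  a ≥ 0: a = 0 (binding)
  b ≥ 0: b = 6
Binding constraints: C3, a ≥ 0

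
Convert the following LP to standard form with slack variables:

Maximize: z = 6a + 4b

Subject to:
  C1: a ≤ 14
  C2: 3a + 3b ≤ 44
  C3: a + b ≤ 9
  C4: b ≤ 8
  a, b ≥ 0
max z = 6a + 4b

s.t.
  a + s1 = 14
  3a + 3b + s2 = 44
  a + b + s3 = 9
  b + s4 = 8
  a, b, s1, s2, s3, s4 ≥ 0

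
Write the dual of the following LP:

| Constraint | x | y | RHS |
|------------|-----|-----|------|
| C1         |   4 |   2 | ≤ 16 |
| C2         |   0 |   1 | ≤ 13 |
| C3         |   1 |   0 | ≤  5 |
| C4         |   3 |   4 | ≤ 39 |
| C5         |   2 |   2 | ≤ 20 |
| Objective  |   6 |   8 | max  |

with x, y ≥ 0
Minimize: z = 16y1 + 13y2 + 5y3 + 39y4 + 20y5

Subject to:
  C1: -4y1 - y3 - 3y4 - 2y5 ≤ -6
  C2: -2y1 - y2 - 4y4 - 2y5 ≤ -8
  y1, y2, y3, y4, y5 ≥ 0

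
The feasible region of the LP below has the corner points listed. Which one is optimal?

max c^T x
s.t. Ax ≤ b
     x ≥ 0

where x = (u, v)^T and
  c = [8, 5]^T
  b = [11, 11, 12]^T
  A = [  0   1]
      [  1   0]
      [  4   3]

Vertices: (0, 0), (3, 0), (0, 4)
(3, 0) with z = 24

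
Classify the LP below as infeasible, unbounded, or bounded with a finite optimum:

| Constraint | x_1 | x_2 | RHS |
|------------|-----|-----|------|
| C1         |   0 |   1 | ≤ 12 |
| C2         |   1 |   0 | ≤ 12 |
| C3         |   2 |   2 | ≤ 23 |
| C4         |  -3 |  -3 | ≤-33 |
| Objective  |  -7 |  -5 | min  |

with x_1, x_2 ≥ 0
The point (11.5, 0) satisfies every constraint, so the LP is feasible; the constraints give x_1 ≤ 12 and x_2 ≤ 12, which with x_1, x_2 ≥ 0 keep the feasible region inside a bounded box. A feasible, bounded LP attains a finite optimum at a vertex.

Evaluating z = -7x_1 - 5x_2 at each vertex:
  (11, 0): z = -77
  (11.5, 0): z = -80.5
  (0, 11.5): z = -57.5
  (0, 11): z = -55

Feasible with finite optimum z* = -80.5 at (11.5, 0).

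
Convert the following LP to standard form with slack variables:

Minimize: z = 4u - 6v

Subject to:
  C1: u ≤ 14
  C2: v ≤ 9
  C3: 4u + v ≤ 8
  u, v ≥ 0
min z = 4u - 6v

s.t.
  u + s1 = 14
  v + s2 = 9
  4u + v + s3 = 8
  u, v, s1, s2, s3 ≥ 0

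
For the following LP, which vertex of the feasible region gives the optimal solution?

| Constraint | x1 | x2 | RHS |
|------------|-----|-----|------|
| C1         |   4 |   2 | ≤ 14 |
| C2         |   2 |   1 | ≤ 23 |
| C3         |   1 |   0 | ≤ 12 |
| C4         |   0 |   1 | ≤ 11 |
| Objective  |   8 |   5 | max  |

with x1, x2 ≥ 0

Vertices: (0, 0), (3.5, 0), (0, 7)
(0, 7) with z = 35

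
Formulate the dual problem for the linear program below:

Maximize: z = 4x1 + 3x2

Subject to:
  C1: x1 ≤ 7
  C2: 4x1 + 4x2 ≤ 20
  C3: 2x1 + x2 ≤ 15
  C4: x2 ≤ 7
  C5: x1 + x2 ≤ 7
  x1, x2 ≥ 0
Minimize: z = 7y1 + 20y2 + 15y3 + 7y4 + 7y5

Subject to:
  C1: -y1 - 4y2 - 2y3 - y5 ≤ -4
  C2: -4y2 - y3 - y4 - y5 ≤ -3
  y1, y2, y3, y4, y5 ≥ 0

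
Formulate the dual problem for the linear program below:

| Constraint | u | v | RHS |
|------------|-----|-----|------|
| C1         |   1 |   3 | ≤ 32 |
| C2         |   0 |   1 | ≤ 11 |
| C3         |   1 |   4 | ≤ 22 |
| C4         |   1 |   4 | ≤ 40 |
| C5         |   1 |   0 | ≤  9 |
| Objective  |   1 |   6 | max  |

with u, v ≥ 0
Minimize: z = 32y1 + 11y2 + 22y3 + 40y4 + 9y5

Subject to:
  C1: -y1 - y3 - y4 - y5 ≤ -1
  C2: -3y1 - y2 - 4y3 - 4y4 ≤ -6
  y1, y2, y3, y4, y5 ≥ 0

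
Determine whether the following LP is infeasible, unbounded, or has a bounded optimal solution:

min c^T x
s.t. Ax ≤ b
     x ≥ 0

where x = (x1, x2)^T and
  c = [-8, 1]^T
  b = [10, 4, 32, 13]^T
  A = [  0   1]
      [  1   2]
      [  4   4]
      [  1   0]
The point (4, 0) satisfies every constraint, so the LP is feasible; the constraints give x1 ≤ 13 and x2 ≤ 10, which with x1, x2 ≥ 0 keep the feasible region inside a bounded box. A feasible, bounded LP attains a finite optimum at a vertex.

Bounded optimum: z* = -32 at (4, 0).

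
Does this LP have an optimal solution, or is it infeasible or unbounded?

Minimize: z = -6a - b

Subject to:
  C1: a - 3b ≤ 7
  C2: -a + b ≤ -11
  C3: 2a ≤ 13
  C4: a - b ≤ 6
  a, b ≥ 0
C4 requires a - b ≤ 6, while C2 (-a + b ≤ -11) is equivalent to a - b ≥ 11. Together they would need 11 ≤ a - b ≤ 6, which is impossible since 11 > 6. No point satisfies all constraints.

The feasible region is empty; the LP is infeasible.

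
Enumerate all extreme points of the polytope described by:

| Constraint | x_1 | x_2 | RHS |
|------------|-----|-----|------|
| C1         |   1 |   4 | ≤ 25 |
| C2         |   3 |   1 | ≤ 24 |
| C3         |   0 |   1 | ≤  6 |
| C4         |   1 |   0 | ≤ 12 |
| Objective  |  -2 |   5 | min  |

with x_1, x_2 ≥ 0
Each vertex is the intersection of two constraint boundaries that also satisfies all remaining constraints:
  x_1 = 0 and x_2 = 0 → (0, 0)
  3x_1 + x_2 = 24 and x_2 = 0 → (8, 0)
  x_1 + 4x_2 = 25 and 3x_1 + x_2 = 24 → (6.455, 4.636)
  x_1 + 4x_2 = 25 and x_2 = 6 → (1, 6)
  x_2 = 6 and x_1 = 0 → (0, 6)

Vertices: (0, 0), (8, 0), (6.455, 4.636), (1, 6), (0, 6)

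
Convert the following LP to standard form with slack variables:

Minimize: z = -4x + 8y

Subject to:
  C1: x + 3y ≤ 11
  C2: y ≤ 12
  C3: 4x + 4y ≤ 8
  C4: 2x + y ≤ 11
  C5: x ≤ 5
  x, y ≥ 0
min z = -4x + 8y

s.t.
  x + 3y + s1 = 11
  y + s2 = 12
  4x + 4y + s3 = 8
  2x + y + s4 = 11
  x + s5 = 5
  x, y, s1, s2, s3, s4, s5 ≥ 0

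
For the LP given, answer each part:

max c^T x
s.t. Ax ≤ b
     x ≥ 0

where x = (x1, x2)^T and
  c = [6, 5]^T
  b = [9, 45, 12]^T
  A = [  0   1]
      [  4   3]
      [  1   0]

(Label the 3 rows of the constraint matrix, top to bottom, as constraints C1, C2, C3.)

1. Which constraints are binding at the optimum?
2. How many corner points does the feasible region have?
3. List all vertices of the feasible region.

1. C1, C2
2. 4
3. (0, 0), (11.25, 0), (4.5, 9), (0, 9)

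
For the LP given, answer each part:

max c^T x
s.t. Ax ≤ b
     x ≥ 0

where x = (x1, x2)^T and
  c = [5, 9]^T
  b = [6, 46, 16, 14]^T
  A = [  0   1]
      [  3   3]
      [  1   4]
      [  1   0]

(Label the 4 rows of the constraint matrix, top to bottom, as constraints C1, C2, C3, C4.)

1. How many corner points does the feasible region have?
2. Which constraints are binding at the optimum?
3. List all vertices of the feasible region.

1. 4
2. C3, C4
3. (0, 0), (14, 0), (14, 0.5), (0, 4)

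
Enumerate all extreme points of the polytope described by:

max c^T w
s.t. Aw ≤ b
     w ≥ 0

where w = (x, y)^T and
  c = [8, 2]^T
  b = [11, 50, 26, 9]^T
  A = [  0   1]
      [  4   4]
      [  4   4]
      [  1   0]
Each vertex is the intersection of two constraint boundaries that also satisfies all remaining constraints:
  x = 0 and y = 0 → (0, 0)
  4x + 4y = 26 and y = 0 → (6.5, 0)
  4x + 4y = 26 and x = 0 → (0, 6.5)

Vertices: (0, 0), (6.5, 0), (0, 6.5)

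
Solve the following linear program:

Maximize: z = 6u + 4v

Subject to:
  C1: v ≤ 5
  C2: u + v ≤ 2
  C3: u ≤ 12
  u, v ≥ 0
u = 2, v = 0, z = 12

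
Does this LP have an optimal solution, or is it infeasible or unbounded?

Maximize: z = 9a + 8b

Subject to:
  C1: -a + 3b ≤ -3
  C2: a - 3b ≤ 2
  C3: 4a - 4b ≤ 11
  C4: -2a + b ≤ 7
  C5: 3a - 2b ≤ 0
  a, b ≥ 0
C2 requires a - 3b ≤ 2, while C1 (-a + 3b ≤ -3) is equivalent to a - 3b ≥ 3. Together they would need 3 ≤ a - 3b ≤ 2, which is impossible since 3 > 2. No point satisfies all constraints.

The feasible region is empty; the LP is infeasible.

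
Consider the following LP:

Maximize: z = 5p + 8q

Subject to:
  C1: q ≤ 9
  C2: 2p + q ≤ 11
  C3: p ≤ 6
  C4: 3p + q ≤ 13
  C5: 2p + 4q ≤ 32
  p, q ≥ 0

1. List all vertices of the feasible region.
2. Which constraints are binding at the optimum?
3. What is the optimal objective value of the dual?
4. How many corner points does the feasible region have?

1. (0, 0), (4.333, 0), (2, 7), (0, 8)
2. C2, C4, C5
3. 66 (by strong duality, equal to the primal optimum)
4. 4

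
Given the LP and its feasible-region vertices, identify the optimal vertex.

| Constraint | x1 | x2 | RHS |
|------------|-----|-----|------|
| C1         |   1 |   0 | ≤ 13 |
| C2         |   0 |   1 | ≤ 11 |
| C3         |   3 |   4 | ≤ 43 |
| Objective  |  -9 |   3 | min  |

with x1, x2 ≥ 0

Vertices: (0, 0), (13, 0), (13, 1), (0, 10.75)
(13, 0) with z = -117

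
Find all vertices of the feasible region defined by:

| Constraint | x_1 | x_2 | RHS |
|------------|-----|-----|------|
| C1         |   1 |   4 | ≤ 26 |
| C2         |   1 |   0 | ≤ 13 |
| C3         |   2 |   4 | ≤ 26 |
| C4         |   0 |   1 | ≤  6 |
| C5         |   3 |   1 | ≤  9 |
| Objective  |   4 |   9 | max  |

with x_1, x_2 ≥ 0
Each vertex is the intersection of two constraint boundaries that also satisfies all remaining constraints:
  x_1 = 0 and x_2 = 0 → (0, 0)
  3x_1 + x_2 = 9 and x_2 = 0 → (3, 0)
  2x_1 + 4x_2 = 26 and x_2 = 6 → (1, 6)
  x_2 = 6 and x_1 = 0 → (0, 6)

Vertices: (0, 0), (3, 0), (1, 6), (0, 6)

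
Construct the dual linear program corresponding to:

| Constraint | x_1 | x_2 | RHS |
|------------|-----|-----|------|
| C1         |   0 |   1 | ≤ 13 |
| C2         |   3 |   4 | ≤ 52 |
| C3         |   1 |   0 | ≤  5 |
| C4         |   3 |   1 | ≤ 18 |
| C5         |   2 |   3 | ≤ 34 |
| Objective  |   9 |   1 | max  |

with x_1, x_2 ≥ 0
Minimize: z = 13y1 + 52y2 + 5y3 + 18y4 + 34y5

Subject to:
  C1: -3y2 - y3 - 3y4 - 2y5 ≤ -9
  C2: -y1 - 4y2 - y4 - 3y5 ≤ -1
  y1, y2, y3, y4, y5 ≥ 0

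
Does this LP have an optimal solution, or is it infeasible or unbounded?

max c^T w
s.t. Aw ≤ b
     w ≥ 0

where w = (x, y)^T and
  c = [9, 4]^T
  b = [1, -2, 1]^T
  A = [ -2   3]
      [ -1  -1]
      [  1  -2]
Feasible point: (1, 1) satisfies every constraint, so the LP is feasible.
Direction d = (3, 2): for each constraint row a, a·d ≤ 0 —
  (-2)(3) + (3)(2) = 0 ≤ 0
  (-1)(3) + (-1)(2) = -5 ≤ 0
  (1)(3) + (-2)(2) = -1 ≤ 0
and d ≥ 0, so (1, 1) + t·d stays feasible for every t ≥ 0. Along this ray z = 9x + 4y changes by 35 per unit t, so z → +∞.

Unbounded — the objective can increase without bound over the feasible region.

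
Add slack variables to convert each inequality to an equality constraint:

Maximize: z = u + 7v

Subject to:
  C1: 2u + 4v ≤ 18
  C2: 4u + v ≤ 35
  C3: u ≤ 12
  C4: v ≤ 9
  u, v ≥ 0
max z = u + 7v

s.t.
  2u + 4v + s1 = 18
  4u + v + s2 = 35
  u + s3 = 12
  v + s4 = 9
  u, v, s1, s2, s3, s4 ≥ 0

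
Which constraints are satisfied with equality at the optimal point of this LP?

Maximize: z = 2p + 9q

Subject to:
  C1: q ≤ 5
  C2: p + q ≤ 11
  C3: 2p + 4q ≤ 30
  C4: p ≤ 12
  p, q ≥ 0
Optimal: p = 5, q = 5
Slack at optimum:
  C1: slack = 0 (binding)
  C2: slack = 1
  C3: slack = 0 (binding)
  C4: slack = 7
  p ≥ 0: p = 5
  q ≥ 0: q = 5
Binding constraints: C1, C3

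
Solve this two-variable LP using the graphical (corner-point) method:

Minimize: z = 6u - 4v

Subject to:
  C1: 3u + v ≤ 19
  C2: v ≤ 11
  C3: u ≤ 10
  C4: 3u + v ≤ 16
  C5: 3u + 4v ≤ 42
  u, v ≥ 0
Each vertex is the intersection of two constraint boundaries that also satisfies all remaining constraints:
  u = 0 and v = 0 → (0, 0)
  3u + v = 16 and v = 0 → (5.333, 0)
  3u + v = 16 and 3u + 4v = 42 → (2.444, 8.667)
  3u + 4v = 42 and u = 0 → (0, 10.5)

Evaluating z = 6u - 4v at each vertex:
  (0, 0): z = 0
  (5.333, 0): z = 32
  (2.444, 8.667): z = -20
  (0, 10.5): z = -42

The minimum is at (0, 10.5) with z = -42.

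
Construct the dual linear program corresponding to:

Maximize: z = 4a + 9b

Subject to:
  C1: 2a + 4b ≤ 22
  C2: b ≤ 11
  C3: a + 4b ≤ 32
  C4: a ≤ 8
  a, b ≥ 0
Minimize: z = 22y1 + 11y2 + 32y3 + 8y4

Subject to:
  C1: -2y1 - y3 - y4 ≤ -4
  C2: -4y1 - y2 - 4y3 ≤ -9
  y1, y2, y3, y4 ≥ 0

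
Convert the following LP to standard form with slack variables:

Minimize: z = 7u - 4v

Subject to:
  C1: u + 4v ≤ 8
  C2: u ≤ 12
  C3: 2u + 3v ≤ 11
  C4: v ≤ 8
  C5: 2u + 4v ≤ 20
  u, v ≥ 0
min z = 7u - 4v

s.t.
  u + 4v + s1 = 8
  u + s2 = 12
  2u + 3v + s3 = 11
  v + s4 = 8
  2u + 4v + s5 = 20
  u, v, s1, s2, s3, s4, s5 ≥ 0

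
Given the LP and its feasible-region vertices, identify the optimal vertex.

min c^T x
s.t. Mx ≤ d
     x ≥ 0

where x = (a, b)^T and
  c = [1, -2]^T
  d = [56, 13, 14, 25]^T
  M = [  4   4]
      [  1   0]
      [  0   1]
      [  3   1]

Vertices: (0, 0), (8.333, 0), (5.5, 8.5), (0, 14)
Evaluating z = a - 2b at each vertex:
  (0, 0): z = 0
  (8.333, 0): z = 8.333
  (5.5, 8.5): z = -11.5
  (0, 14): z = -28

The smallest value is z = -28, attained at (0, 14).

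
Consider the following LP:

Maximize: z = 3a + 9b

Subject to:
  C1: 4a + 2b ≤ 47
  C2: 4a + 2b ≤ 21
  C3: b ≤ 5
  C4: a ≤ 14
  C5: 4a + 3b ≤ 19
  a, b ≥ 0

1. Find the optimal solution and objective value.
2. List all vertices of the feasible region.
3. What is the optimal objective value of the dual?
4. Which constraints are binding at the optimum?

1. a = 1, b = 5, z = 48
2. (0, 0), (4.75, 0), (1, 5), (0, 5)
3. 48 (by strong duality, equal to the primal optimum)
4. C3, C5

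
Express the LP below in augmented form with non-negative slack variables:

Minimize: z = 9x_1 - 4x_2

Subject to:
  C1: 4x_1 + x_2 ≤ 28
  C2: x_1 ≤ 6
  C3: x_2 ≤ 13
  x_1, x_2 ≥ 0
min z = 9x_1 - 4x_2

s.t.
  4x_1 + x_2 + s1 = 28
  x_1 + s2 = 6
  x_2 + s3 = 13
  x_1, x_2, s1, s2, s3 ≥ 0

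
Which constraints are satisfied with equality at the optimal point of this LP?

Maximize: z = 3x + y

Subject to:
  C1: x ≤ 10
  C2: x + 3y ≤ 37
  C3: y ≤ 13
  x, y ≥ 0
Optimal: x = 10, y = 9
Binding: C1, C2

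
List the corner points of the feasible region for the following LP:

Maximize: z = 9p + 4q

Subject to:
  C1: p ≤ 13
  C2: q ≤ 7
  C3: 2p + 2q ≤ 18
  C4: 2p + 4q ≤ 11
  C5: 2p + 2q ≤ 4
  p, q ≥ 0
Each vertex is the intersection of two constraint boundaries that also satisfies all remaining constraints:
  p = 0 and q = 0 → (0, 0)
  2p + 2q = 4 and q = 0 → (2, 0)
  2p + 2q = 4 and p = 0 → (0, 2)

Vertices: (0, 0), (2, 0), (0, 2)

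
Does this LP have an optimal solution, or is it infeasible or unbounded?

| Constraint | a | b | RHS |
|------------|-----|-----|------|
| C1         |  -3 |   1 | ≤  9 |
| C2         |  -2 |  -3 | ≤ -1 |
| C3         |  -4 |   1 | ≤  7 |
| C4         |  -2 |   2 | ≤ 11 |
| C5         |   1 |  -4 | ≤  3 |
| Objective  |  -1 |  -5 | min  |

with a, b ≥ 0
Feasible point: (0, 1) satisfies every constraint, so the LP is feasible.
Direction d = (1, 1): for each constraint row a, a·d ≤ 0 —
  (-3)(1) + (1)(1) = -2 ≤ 0
  (-2)(1) + (-3)(1) = -5 ≤ 0
  (-4)(1) + (1)(1) = -3 ≤ 0
  (-2)(1) + (2)(1) = 0 ≤ 0
  (1)(1) + (-4)(1) = -3 ≤ 0
and d ≥ 0, so (0, 1) + t·d stays feasible for every t ≥ 0. Along this ray z = -a - 5b changes by -6 per unit t, so z → −∞.

The LP is unbounded; z can be made arbitrarily small.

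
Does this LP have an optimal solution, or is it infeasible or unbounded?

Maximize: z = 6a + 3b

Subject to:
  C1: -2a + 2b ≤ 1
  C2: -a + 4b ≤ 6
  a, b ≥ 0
Feasible point: (0, 0) satisfies every constraint, so the LP is feasible.
Direction d = (1, 0): for each constraint row a, a·d ≤ 0 —
  (-2)(1) + (2)(0) = -2 ≤ 0
  (-1)(1) + (4)(0) = -1 ≤ 0
and d ≥ 0, so (0, 0) + t·d stays feasible for every t ≥ 0. Along this ray z = 6a + 3b changes by 6 per unit t, so z → +∞.

Unbounded: there is a feasible ray along which z → +∞.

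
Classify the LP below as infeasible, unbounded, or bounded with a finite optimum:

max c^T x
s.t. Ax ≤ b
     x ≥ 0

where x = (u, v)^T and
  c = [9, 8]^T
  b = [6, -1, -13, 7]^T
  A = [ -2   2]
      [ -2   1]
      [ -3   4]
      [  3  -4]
One constraint requires 3u - 4v ≤ 7, while the constraint -3u + 4v ≤ -13 is equivalent to 3u - 4v ≥ 13. Together they would need 13 ≤ 3u - 4v ≤ 7, which is impossible since 13 > 7. No point satisfies all constraints.

Infeasible — the constraint set is empty.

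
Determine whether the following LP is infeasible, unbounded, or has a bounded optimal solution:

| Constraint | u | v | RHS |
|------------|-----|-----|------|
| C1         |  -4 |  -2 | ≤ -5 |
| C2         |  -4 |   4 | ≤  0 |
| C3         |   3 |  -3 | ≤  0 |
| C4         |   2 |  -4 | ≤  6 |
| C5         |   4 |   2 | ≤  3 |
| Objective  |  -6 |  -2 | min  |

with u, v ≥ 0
C5 requires 4u + 2v ≤ 3, while C1 (-4u - 2v ≤ -5) is equivalent to 4u + 2v ≥ 5. Together they would need 5 ≤ 4u + 2v ≤ 3, which is impossible since 5 > 3. No point satisfies all constraints.

The feasible region is empty; the LP is infeasible.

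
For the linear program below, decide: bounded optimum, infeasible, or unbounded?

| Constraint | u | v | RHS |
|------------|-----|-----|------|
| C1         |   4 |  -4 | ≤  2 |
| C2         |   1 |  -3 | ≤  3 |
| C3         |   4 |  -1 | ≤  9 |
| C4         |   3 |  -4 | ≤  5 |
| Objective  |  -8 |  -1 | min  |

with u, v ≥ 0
Feasible point: (0, 0) satisfies every constraint, so the LP is feasible.
Direction d = (0, 1): for each constraint row a, a·d ≤ 0 —
  (4)(0) + (-4)(1) = -4 ≤ 0
  (1)(0) + (-3)(1) = -3 ≤ 0
  (4)(0) + (-1)(1) = -1 ≤ 0
  (3)(0) + (-4)(1) = -4 ≤ 0
and d ≥ 0, so (0, 0) + t·d stays feasible for every t ≥ 0. Along this ray z = -8u - v changes by -1 per unit t, so z → −∞.

Unbounded: there is a feasible ray along which z → −∞.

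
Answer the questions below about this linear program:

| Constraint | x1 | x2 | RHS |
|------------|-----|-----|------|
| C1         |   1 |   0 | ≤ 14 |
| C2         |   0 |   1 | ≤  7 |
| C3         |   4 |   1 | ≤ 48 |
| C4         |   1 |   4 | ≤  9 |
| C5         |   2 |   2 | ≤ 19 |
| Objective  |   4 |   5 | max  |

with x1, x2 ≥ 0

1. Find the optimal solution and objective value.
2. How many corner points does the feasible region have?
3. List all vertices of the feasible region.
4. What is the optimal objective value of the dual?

1. x1 = 9, x2 = 0, z = 36
2. 3
3. (0, 0), (9, 0), (0, 2.25)
4. 36 (by strong duality, equal to the primal optimum)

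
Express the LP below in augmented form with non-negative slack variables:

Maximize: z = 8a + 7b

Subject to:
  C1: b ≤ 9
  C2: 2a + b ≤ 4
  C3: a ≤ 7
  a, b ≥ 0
max z = 8a + 7b

s.t.
  b + s1 = 9
  2a + b + s2 = 4
  a + s3 = 7
  a, b, s1, s2, s3 ≥ 0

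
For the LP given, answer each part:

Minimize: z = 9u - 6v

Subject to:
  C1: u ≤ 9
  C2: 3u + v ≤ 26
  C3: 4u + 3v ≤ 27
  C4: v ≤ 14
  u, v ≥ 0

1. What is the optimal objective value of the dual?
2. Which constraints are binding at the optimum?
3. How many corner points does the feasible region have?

1. -54 (by strong duality, equal to the primal optimum)
2. C3, u ≥ 0
3. 3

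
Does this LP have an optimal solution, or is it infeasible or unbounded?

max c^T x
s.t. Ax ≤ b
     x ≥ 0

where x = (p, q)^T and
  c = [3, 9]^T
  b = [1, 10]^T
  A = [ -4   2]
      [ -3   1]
Feasible point: (0, 0) satisfies every constraint, so the LP is feasible.
Direction d = (1, 0): for each constraint row a, a·d ≤ 0 —
  (-4)(1) + (2)(0) = -4 ≤ 0
  (-3)(1) + (1)(0) = -3 ≤ 0
and d ≥ 0, so (0, 0) + t·d stays feasible for every t ≥ 0. Along this ray z = 3p + 9q changes by 3 per unit t, so z → +∞.

Unbounded — the objective can increase without bound over the feasible region.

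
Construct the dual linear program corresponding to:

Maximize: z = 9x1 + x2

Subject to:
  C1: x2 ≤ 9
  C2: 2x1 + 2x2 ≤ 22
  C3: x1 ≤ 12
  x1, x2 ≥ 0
Minimize: z = 9y1 + 22y2 + 12y3

Subject to:
  C1: -2y2 - y3 ≤ -9
  C2: -y1 - 2y2 ≤ -1
  y1, y2, y3 ≥ 0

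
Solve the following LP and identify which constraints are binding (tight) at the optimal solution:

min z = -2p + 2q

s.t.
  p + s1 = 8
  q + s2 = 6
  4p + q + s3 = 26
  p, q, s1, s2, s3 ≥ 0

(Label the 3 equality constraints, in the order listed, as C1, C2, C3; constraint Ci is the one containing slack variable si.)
Optimal: p = 6.5, q = 0
Binding: C3, q ≥ 0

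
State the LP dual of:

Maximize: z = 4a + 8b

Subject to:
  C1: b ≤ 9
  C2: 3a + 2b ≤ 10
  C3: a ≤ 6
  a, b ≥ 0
Minimize: z = 9y1 + 10y2 + 6y3

Subject to:
  C1: -3y2 - y3 ≤ -4
  C2: -y1 - 2y2 ≤ -8
  y1, y2, y3 ≥ 0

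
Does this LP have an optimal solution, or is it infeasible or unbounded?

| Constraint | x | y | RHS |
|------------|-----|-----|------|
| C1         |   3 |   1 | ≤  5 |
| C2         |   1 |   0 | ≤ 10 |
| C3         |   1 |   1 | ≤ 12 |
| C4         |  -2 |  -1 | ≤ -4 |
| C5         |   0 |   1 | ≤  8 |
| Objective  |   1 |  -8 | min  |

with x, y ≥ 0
The point (0, 5) satisfies every constraint, so the LP is feasible; the constraints give x ≤ 10 and y ≤ 8, which with x, y ≥ 0 keep the feasible region inside a bounded box. A feasible, bounded LP attains a finite optimum at a vertex.

The LP has an optimal solution: (0, 5) with z = -40.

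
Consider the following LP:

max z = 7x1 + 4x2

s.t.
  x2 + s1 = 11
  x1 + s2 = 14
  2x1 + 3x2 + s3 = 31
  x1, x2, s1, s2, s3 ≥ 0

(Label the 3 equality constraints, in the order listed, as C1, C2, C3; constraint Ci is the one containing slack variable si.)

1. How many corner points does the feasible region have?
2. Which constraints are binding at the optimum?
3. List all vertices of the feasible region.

1. 4
2. C2, C3
3. (0, 0), (14, 0), (14, 1), (0, 10.33)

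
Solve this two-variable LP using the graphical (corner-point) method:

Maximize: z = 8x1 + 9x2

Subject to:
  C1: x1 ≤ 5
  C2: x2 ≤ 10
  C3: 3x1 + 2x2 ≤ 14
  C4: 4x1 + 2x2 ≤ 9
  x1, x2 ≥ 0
x1 = 0, x2 = 4.5, z = 40.5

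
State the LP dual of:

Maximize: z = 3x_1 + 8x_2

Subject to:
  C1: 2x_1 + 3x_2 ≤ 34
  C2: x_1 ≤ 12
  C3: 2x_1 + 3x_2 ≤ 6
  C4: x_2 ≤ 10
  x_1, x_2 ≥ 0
Minimize: z = 34y1 + 12y2 + 6y3 + 10y4

Subject to:
  C1: -2y1 - y2 - 2y3 ≤ -3
  C2: -3y1 - 3y3 - y4 ≤ -8
  y1, y2, y3, y4 ≥ 0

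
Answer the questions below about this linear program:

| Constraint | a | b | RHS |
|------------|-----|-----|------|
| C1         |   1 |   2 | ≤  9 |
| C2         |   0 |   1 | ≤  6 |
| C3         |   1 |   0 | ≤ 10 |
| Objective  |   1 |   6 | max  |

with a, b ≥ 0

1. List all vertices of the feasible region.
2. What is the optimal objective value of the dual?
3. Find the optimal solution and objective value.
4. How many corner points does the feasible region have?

1. (0, 0), (9, 0), (0, 4.5)
2. 27 (by strong duality, equal to the primal optimum)
3. a = 0, b = 4.5, z = 27
4. 3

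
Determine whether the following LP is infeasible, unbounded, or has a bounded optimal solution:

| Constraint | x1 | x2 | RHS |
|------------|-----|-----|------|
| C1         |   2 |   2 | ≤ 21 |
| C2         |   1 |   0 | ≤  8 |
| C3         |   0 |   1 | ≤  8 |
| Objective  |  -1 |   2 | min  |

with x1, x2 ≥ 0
The point (8, 0) satisfies every constraint, so the LP is feasible; the constraints give x1 ≤ 8 and x2 ≤ 8, which with x1, x2 ≥ 0 keep the feasible region inside a bounded box. A feasible, bounded LP attains a finite optimum at a vertex.

Evaluating z = -x1 + 2x2 at each vertex:
  (0, 0): z = 0
  (8, 0): z = -8
  (8, 2.5): z = -3
  (2.5, 8): z = 13.5
  (0, 8): z = 16

The LP has an optimal solution: (8, 0) with z = -8.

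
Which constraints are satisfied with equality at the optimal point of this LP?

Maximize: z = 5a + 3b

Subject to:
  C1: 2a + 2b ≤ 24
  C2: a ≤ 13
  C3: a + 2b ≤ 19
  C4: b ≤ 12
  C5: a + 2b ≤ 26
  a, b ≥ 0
Optimal: a = 12, b = 0
Slack at optimum:
  C1: slack = 0 (binding)
  C2: slack = 1
  C3: slack = 7
  C4: slack = 12
  C5: slack = 14
  a ≥ 0: a = 12
  b ≥ 0: b = 0 (binding)
Binding constraints: C1, b ≥ 0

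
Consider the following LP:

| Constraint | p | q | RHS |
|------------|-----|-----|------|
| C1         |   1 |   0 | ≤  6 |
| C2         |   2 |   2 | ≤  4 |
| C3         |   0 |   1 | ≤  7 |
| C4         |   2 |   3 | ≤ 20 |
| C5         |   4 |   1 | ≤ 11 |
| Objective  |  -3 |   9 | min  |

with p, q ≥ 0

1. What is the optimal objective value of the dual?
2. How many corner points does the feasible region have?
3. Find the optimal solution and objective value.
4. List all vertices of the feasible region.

1. -6 (by strong duality, equal to the primal optimum)
2. 3
3. p = 2, q = 0, z = -6
4. (0, 0), (2, 0), (0, 2)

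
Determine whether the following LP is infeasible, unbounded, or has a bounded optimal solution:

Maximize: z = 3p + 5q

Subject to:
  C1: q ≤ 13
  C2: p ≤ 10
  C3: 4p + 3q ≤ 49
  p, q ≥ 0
The point (2.5, 13) satisfies every constraint, so the LP is feasible; the constraints give p ≤ 10 and q ≤ 13, which with p, q ≥ 0 keep the feasible region inside a bounded box. A feasible, bounded LP attains a finite optimum at a vertex.

Evaluating z = 3p + 5q at each vertex:
  (0, 0): z = 0
  (10, 0): z = 30
  (10, 3): z = 45
  (2.5, 13): z = 72.5
  (0, 13): z = 65

Bounded optimum: z* = 72.5 at (2.5, 13).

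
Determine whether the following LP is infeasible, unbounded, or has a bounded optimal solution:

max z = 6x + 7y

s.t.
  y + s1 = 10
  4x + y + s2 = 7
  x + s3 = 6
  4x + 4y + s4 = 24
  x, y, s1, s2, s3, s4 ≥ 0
The point (0, 6) satisfies every constraint, so the LP is feasible; the constraints give x ≤ 6 and y ≤ 10, which with x, y ≥ 0 keep the feasible region inside a bounded box. A feasible, bounded LP attains a finite optimum at a vertex.

Bounded optimum: z* = 42 at (0, 6).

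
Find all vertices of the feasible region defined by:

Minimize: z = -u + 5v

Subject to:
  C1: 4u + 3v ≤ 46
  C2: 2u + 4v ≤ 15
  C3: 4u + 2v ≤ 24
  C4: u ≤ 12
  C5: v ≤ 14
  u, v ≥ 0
Each vertex is the intersection of two constraint boundaries that also satisfies all remaining constraints:
  u = 0 and v = 0 → (0, 0)
  4u + 2v = 24 and v = 0 → (6, 0)
  2u + 4v = 15 and 4u + 2v = 24 → (5.5, 1)
  2u + 4v = 15 and u = 0 → (0, 3.75)

Vertices: (0, 0), (6, 0), (5.5, 1), (0, 3.75)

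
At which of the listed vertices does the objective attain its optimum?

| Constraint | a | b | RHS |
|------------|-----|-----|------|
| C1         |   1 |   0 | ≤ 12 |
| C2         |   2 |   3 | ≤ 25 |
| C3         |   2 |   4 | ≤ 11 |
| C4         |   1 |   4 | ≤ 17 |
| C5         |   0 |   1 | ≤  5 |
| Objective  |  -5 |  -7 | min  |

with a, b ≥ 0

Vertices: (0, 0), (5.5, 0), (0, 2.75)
Evaluating z = -5a - 7b at each vertex:
  (0, 0): z = 0
  (5.5, 0): z = -27.5
  (0, 2.75): z = -19.25

The smallest value is z = -27.5, attained at (5.5, 0).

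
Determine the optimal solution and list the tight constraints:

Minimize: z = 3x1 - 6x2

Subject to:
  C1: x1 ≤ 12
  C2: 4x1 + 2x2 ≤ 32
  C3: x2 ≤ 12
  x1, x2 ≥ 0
Optimal: x1 = 0, x2 = 12
Slack at optimum:
  C1: slack = 12
  C2: slack = 8
  C3: slack = 0 (binding)
  x1 ≥ 0: x1 = 0 (binding)
  x2 ≥ 0: x2 = 12
Binding constraints: C3, x1 ≥ 0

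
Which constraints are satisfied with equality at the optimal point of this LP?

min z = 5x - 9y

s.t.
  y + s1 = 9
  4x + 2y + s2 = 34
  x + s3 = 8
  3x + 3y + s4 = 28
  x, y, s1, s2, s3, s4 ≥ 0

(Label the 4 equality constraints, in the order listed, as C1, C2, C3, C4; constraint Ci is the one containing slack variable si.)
Optimal: x = 0, y = 9
Binding: C1, x ≥ 0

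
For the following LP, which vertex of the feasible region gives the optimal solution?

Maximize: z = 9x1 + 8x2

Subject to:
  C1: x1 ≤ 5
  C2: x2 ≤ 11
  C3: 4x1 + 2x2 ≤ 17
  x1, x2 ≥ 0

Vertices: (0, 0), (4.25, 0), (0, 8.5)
Evaluating z = 9x1 + 8x2 at each vertex:
  (0, 0): z = 0
  (4.25, 0): z = 38.25
  (0, 8.5): z = 68

The largest value is z = 68, attained at (0, 8.5).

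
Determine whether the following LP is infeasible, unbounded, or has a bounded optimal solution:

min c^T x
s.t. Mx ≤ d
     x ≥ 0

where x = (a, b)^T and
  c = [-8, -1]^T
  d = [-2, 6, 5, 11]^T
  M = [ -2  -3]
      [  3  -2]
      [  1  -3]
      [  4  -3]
Feasible point: (0, 1) satisfies every constraint, so the LP is feasible.
Direction d = (0, 1): for each constraint row a, a·d ≤ 0 —
  (-2)(0) + (-3)(1) = -3 ≤ 0
  (3)(0) + (-2)(1) = -2 ≤ 0
  (1)(0) + (-3)(1) = -3 ≤ 0
  (4)(0) + (-3)(1) = -3 ≤ 0
and d ≥ 0, so (0, 1) + t·d stays feasible for every t ≥ 0. Along this ray z = -8a - b changes by -1 per unit t, so z → −∞.

Unbounded: there is a feasible ray along which z → −∞.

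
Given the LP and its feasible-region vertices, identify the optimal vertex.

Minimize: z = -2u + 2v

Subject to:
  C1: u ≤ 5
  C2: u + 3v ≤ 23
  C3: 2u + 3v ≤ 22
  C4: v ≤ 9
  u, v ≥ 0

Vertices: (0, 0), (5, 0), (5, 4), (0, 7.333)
Evaluating z = -2u + 2v at each vertex:
  (0, 0): z = 0
  (5, 0): z = -10
  (5, 4): z = -2
  (0, 7.333): z = 14.67

The smallest value is z = -10, attained at (5, 0).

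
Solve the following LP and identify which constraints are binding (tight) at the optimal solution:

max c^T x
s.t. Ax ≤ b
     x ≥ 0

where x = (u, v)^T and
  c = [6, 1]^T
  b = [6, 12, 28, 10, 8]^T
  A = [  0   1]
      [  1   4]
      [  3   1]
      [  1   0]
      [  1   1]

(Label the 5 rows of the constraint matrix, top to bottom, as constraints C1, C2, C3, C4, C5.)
Optimal: u = 8, v = 0
Binding: C5, v ≥ 0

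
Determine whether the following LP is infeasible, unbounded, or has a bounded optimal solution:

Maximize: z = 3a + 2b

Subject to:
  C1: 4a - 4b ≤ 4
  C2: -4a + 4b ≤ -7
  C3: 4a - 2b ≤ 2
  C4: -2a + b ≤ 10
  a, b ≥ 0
C1 requires 4a - 4b ≤ 4, while C2 (-4a + 4b ≤ -7) is equivalent to 4a - 4b ≥ 7. Together they would need 7 ≤ 4a - 4b ≤ 4, which is impossible since 7 > 4. No point satisfies all constraints.

The feasible region is empty; the LP is infeasible.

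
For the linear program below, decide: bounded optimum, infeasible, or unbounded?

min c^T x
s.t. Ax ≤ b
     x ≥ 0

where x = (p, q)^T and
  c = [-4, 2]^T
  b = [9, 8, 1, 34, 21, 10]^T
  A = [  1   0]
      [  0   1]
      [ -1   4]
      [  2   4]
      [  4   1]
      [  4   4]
The point (2.5, 0) satisfies every constraint, so the LP is feasible; the constraints give p ≤ 9 and q ≤ 8, which with p, q ≥ 0 keep the feasible region inside a bounded box. A feasible, bounded LP attains a finite optimum at a vertex.

Evaluating z = -4p + 2q at each vertex:
  (0, 0): z = 0
  (2.5, 0): z = -10
  (1.8, 0.7): z = -5.8
  (0, 0.25): z = 0.5

Feasible with finite optimum z* = -10 at (2.5, 0).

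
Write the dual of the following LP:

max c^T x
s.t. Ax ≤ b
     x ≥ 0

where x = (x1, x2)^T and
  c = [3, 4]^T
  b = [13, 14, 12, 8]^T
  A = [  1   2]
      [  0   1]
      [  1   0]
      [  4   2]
Minimize: z = 13y1 + 14y2 + 12y3 + 8y4

Subject to:
  C1: -y1 - y3 - 4y4 ≤ -3
  C2: -2y1 - y2 - 2y4 ≤ -4
  y1, y2, y3, y4 ≥ 0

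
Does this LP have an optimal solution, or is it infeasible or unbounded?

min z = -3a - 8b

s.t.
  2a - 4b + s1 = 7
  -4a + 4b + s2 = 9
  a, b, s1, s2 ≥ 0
Feasible point: (0, 0) satisfies every constraint, so the LP is feasible.
Direction d = (1, 1): for each constraint row a, a·d ≤ 0 —
  (2)(1) + (-4)(1) = -2 ≤ 0
  (-4)(1) + (4)(1) = 0 ≤ 0
and d ≥ 0, so (0, 0) + t·d stays feasible for every t ≥ 0. Along this ray z = -3a - 8b changes by -11 per unit t, so z → −∞.

Unbounded — the objective can decrease without bound over the feasible region.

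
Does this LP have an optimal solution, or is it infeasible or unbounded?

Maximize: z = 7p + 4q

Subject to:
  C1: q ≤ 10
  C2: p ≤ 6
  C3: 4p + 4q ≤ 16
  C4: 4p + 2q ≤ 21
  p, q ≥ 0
The point (4, 0) satisfies every constraint, so the LP is feasible; the constraints give p ≤ 6 and q ≤ 10, which with p, q ≥ 0 keep the feasible region inside a bounded box. A feasible, bounded LP attains a finite optimum at a vertex.

Evaluating z = 7p + 4q at each vertex:
  (0, 0): z = 0
  (4, 0): z = 28
  (0, 4): z = 16

Bounded optimum: z* = 28 at (4, 0).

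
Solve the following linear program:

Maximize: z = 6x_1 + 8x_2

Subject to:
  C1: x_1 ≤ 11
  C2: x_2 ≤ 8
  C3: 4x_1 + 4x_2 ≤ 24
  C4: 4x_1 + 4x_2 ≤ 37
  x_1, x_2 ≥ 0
Each vertex is the intersection of two constraint boundaries that also satisfies all remaining constraints:
  x_1 = 0 and x_2 = 0 → (0, 0)
  4x_1 + 4x_2 = 24 and x_2 = 0 → (6, 0)
  4x_1 + 4x_2 = 24 and x_1 = 0 → (0, 6)

Evaluating z = 6x_1 + 8x_2 at each vertex:
  (0, 0): z = 0
  (6, 0): z = 36
  (0, 6): z = 48

The maximum is at (0, 6) with z = 48.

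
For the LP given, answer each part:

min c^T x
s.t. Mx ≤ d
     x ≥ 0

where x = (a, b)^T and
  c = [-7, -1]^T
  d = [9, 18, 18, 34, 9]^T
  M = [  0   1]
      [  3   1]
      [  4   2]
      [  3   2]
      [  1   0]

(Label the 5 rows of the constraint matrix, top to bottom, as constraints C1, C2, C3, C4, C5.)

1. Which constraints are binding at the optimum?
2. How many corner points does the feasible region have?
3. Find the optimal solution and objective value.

1. C3, b ≥ 0
2. 3
3. a = 4.5, b = 0, z = -31.5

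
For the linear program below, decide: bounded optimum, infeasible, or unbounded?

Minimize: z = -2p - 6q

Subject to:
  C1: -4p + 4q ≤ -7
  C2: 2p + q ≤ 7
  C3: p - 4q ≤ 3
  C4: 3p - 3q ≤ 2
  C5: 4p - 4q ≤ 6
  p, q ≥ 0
C5 requires 4p - 4q ≤ 6, while C1 (-4p + 4q ≤ -7) is equivalent to 4p - 4q ≥ 7. Together they would need 7 ≤ 4p - 4q ≤ 6, which is impossible since 7 > 6. No point satisfies all constraints.

Infeasible — the constraint set is empty.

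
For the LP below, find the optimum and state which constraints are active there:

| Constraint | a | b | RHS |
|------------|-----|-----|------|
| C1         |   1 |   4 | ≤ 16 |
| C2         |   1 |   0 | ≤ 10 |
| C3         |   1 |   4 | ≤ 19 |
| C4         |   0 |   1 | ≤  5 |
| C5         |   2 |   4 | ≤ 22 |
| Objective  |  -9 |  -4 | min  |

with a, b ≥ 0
Optimal: a = 10, b = 0.5
Binding: C2, C5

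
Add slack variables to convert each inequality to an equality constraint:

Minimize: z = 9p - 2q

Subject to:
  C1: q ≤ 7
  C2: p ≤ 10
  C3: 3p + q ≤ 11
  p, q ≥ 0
min z = 9p - 2q

s.t.
  q + s1 = 7
  p + s2 = 10
  3p + q + s3 = 11
  p, q, s1, s2, s3 ≥ 0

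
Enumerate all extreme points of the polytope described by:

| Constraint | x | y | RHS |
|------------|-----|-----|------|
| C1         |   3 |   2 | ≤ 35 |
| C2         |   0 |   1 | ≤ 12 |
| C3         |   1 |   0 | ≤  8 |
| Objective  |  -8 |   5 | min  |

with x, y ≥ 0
Each vertex is the intersection of two constraint boundaries that also satisfies all remaining constraints:
  x = 0 and y = 0 → (0, 0)
  x = 8 and y = 0 → (8, 0)
  3x + 2y = 35 and x = 8 → (8, 5.5)
  3x + 2y = 35 and y = 12 → (3.667, 12)
  y = 12 and x = 0 → (0, 12)

Vertices: (0, 0), (8, 0), (8, 5.5), (3.667, 12), (0, 12)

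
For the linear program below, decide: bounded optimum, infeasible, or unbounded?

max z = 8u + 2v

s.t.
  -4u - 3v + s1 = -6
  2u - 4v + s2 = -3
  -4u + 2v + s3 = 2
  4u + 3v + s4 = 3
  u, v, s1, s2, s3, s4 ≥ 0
The row 4u + 3v + s4 = 3 with s4 ≥ 0 requires 4u + 3v ≤ 3, while the row -4u - 3v + s1 = -6 with s1 ≥ 0 is equivalent to 4u + 3v ≥ 6. Together they would need 6 ≤ 4u + 3v ≤ 3, which is impossible since 6 > 3. No point satisfies all constraints.

Infeasible: no point satisfies all constraints simultaneously.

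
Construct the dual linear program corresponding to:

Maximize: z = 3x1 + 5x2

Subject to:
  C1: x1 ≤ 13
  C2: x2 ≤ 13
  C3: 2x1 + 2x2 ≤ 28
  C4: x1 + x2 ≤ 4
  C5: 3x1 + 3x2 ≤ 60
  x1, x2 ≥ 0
Minimize: z = 13y1 + 13y2 + 28y3 + 4y4 + 60y5

Subject to:
  C1: -y1 - 2y3 - y4 - 3y5 ≤ -3
  C2: -y2 - 2y3 - y4 - 3y5 ≤ -5
  y1, y2, y3, y4, y5 ≥ 0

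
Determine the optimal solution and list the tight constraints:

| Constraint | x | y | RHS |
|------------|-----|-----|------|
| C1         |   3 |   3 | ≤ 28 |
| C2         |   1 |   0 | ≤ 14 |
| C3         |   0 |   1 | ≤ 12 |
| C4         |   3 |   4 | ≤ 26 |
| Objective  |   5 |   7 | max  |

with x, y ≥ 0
Optimal: x = 0, y = 6.5
Binding: C4, x ≥ 0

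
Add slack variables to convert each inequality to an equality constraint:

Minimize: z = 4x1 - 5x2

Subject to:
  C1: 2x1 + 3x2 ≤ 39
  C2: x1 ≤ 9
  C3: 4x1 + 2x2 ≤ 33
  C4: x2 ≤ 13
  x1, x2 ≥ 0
min z = 4x1 - 5x2

s.t.
  2x1 + 3x2 + s1 = 39
  x1 + s2 = 9
  4x1 + 2x2 + s3 = 33
  x2 + s4 = 13
  x1, x2, s1, s2, s3, s4 ≥ 0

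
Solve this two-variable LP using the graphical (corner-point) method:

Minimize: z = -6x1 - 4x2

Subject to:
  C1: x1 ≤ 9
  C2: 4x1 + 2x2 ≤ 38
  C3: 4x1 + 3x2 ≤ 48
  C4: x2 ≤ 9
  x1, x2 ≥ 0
x1 = 5, x2 = 9, z = -66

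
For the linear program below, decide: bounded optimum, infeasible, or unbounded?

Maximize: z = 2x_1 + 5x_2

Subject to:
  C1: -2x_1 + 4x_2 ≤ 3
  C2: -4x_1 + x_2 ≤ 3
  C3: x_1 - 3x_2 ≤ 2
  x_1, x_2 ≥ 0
Feasible point: (0, 0) satisfies every constraint, so the LP is feasible.
Direction d = (2, 1): for each constraint row a, a·d ≤ 0 —
  (-2)(2) + (4)(1) = 0 ≤ 0
  (-4)(2) + (1)(1) = -7 ≤ 0
  (1)(2) + (-3)(1) = -1 ≤ 0
and d ≥ 0, so (0, 0) + t·d stays feasible for every t ≥ 0. Along this ray z = 2x_1 + 5x_2 changes by 9 per unit t, so z → +∞.

The LP is unbounded; z can be made arbitrarily large.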